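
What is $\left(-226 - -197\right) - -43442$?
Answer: $43413$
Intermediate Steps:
$\left(-226 - -197\right) - -43442 = \left(-226 + 197\right) + 43442 = -29 + 43442 = 43413$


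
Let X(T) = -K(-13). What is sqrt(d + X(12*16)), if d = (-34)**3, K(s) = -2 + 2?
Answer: 34*I*sqrt(34) ≈ 198.25*I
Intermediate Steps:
K(s) = 0
X(T) = 0 (X(T) = -1*0 = 0)
d = -39304
sqrt(d + X(12*16)) = sqrt(-39304 + 0) = sqrt(-39304) = 34*I*sqrt(34)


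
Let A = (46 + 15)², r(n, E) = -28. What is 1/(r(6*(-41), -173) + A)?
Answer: 1/3693 ≈ 0.00027078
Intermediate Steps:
A = 3721 (A = 61² = 3721)
1/(r(6*(-41), -173) + A) = 1/(-28 + 3721) = 1/3693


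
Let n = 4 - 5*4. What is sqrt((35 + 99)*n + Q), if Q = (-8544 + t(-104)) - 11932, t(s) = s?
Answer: 2*I*sqrt(5681) ≈ 150.74*I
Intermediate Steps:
n = -16 (n = 4 - 20 = -16)
Q = -20580 (Q = (-8544 - 104) - 11932 = -8648 - 11932 = -20580)
sqrt((35 + 99)*n + Q) = sqrt((35 + 99)*(-16) - 20580) = sqrt(134*(-16) - 20580) = sqrt(-2144 - 20580) = sqrt(-22724) = 2*I*sqrt(5681)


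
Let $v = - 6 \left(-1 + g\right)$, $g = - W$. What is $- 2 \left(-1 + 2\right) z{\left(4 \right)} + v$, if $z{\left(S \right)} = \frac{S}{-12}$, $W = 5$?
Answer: $\frac{110}{3} \approx 36.667$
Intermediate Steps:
$z{\left(S \right)} = - \frac{S}{12}$ ($z{\left(S \right)} = S \left(- \frac{1}{12}\right) = - \frac{S}{12}$)
$g = -5$ ($g = \left(-1\right) 5 = -5$)
$v = 36$ ($v = - 6 \left(-1 - 5\right) = \left(-6\right) \left(-6\right) = 36$)
$- 2 \left(-1 + 2\right) z{\left(4 \right)} + v = - 2 \left(-1 + 2\right) \left(\left(- \frac{1}{12}\right) 4\right) + 36 = \left(-2\right) 1 \left(- \frac{1}{3}\right) + 36 = \left(-2\right) \left(- \frac{1}{3}\right) + 36 = \frac{2}{3} + 36 = \frac{110}{3}$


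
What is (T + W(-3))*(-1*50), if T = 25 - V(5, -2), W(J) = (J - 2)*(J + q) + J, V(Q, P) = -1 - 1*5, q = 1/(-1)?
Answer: -2400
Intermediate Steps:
q = -1 (q = 1*(-1) = -1)
V(Q, P) = -6 (V(Q, P) = -1 - 5 = -6)
W(J) = J + (-1 + J)*(-2 + J) (W(J) = (J - 2)*(J - 1) + J = (-2 + J)*(-1 + J) + J = (-1 + J)*(-2 + J) + J = J + (-1 + J)*(-2 + J))
T = 31 (T = 25 - 1*(-6) = 25 + 6 = 31)
(T + W(-3))*(-1*50) = (31 + (2 + (-3)² - 2*(-3)))*(-1*50) = (31 + (2 + 9 + 6))*(-50) = (31 + 17)*(-50) = 48*(-50) = -2400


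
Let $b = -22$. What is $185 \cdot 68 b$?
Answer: $-276760$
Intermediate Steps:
$185 \cdot 68 b = 185 \cdot 68 \left(-22\right) = 12580 \left(-22\right) = -276760$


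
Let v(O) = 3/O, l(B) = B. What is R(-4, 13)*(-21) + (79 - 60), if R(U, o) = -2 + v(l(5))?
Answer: 242/5 ≈ 48.400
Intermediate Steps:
R(U, o) = -7/5 (R(U, o) = -2 + 3/5 = -2 + 3*(⅕) = -2 + ⅗ = -7/5)
R(-4, 13)*(-21) + (79 - 60) = -7/5*(-21) + (79 - 60) = 147/5 + 19 = 242/5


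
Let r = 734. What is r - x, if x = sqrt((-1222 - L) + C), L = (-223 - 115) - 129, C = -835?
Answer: 734 - I*sqrt(1590) ≈ 734.0 - 39.875*I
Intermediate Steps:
L = -467 (L = -338 - 129 = -467)
x = I*sqrt(1590) (x = sqrt((-1222 - 1*(-467)) - 835) = sqrt((-1222 + 467) - 835) = sqrt(-755 - 835) = sqrt(-1590) = I*sqrt(1590) ≈ 39.875*I)
r - x = 734 - I*sqrt(1590)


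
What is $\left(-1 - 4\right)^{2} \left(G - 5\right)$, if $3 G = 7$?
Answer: $- \frac{200}{3} \approx -66.667$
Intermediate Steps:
$G = \frac{7}{3}$ ($G = \frac{1}{3} \cdot 7 = \frac{7}{3} \approx 2.3333$)
$\left(-1 - 4\right)^{2} \left(G - 5\right) = \left(-1 - 4\right)^{2} \left(\frac{7}{3} - 5\right) = \left(-5\right)^{2} \left(- \frac{8}{3}\right) = 25 \left(- \frac{8}{3}\right) = - \frac{200}{3}$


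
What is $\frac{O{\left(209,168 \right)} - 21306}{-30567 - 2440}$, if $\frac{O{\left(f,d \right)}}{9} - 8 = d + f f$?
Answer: $- \frac{373407}{33007} \approx -11.313$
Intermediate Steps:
$O{\left(f,d \right)} = 72 + 9 d + 9 f^{2}$ ($O{\left(f,d \right)} = 72 + 9 \left(d + f f\right) = 72 + 9 \left(d + f^{2}\right) = 72 + \left(9 d + 9 f^{2}\right) = 72 + 9 d + 9 f^{2}$)
$\frac{O{\left(209,168 \right)} - 21306}{-30567 - 2440} = \frac{\left(72 + 9 \cdot 168 + 9 \cdot 209^{2}\right) - 21306}{-30567 - 2440} = \frac{\left(72 + 1512 + 9 \cdot 43681\right) - 21306}{-33007} = \left(\left(72 + 1512 + 393129\right) - 21306\right) \left(- \frac{1}{33007}\right) = \left(394713 - 21306\right) \left(- \frac{1}{33007}\right) = 373407 \left(- \frac{1}{33007}\right) = - \frac{373407}{33007}$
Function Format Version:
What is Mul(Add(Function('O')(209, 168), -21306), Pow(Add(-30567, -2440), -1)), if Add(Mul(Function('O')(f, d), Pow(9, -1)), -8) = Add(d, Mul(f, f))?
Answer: Rational(-373407, 33007) ≈ -11.313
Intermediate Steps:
Function('O')(f, d) = Add(72, Mul(9, d), Mul(9, Pow(f, 2))) (Function('O')(f, d) = Add(72, Mul(9, Add(d, Mul(f, f)))) = Add(72, Mul(9, Add(d, Pow(f, 2)))) = Add(72, Add(Mul(9, d), Mul(9, Pow(f, 2)))) = Add(72, Mul(9, d), Mul(9, Pow(f, 2))))
Mul(Add(Function('O')(209, 168), -21306), Pow(Add(-30567, -2440), -1)) = Mul(Add(Add(72, Mul(9, 168), Mul(9, Pow(209, 2))), -21306), Pow(Add(-30567, -2440), -1)) = Mul(Add(Add(72, 1512, Mul(9, 43681)), -21306), Pow(-33007, -1)) = Mul(Add(Add(72, 1512, 393129), -21306), Rational(-1, 33007)) = Mul(Add(394713, -21306), Rational(-1, 33007)) = Mul(373407, Rational(-1, 33007)) = Rational(-373407, 33007)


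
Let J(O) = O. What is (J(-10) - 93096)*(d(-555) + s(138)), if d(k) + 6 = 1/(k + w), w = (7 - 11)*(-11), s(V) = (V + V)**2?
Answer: -3623952641114/511 ≈ -7.0919e+9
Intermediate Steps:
s(V) = 4*V**2 (s(V) = (2*V)**2 = 4*V**2)
w = 44 (w = -4*(-11) = 44)
d(k) = -6 + 1/(44 + k) (d(k) = -6 + 1/(k + 44) = -6 + 1/(44 + k))
(J(-10) - 93096)*(d(-555) + s(138)) = (-10 - 93096)*((-263 - 6*(-555))/(44 - 555) + 4*138**2) = -93106*((-263 + 3330)/(-511) + 4*19044) = -93106*(-1/511*3067 + 76176) = -93106*(-3067/511 + 76176) = -93106*38922869/511 = -3623952641114/511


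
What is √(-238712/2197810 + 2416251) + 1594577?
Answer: 1594577 + √2917845727325450095/1098905 ≈ 1.5961e+6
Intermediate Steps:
√(-238712/2197810 + 2416251) + 1594577 = √(-238712*1/2197810 + 2416251) + 1594577 = √(-119356/1098905 + 2416251) + 1594577 = √(2655230185799/1098905) + 1594577 = √2917845727325450095/1098905 + 1594577 = 1594577 + √2917845727325450095/1098905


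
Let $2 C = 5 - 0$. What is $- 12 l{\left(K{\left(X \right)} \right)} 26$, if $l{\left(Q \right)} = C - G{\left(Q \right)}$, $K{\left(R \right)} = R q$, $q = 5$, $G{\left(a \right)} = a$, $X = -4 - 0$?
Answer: $-7020$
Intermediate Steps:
$X = -4$ ($X = -4 + 0 = -4$)
$C = \frac{5}{2}$ ($C = \frac{5 - 0}{2} = \frac{5 + 0}{2} = \frac{1}{2} \cdot 5 = \frac{5}{2} \approx 2.5$)
$K{\left(R \right)} = 5 R$ ($K{\left(R \right)} = R 5 = 5 R$)
$l{\left(Q \right)} = \frac{5}{2} - Q$
$- 12 l{\left(K{\left(X \right)} \right)} 26 = - 12 \left(\frac{5}{2} - 5 \left(-4\right)\right) 26 = - 12 \left(\frac{5}{2} - -20\right) 26 = - 12 \left(\frac{5}{2} + 20\right) 26 = \left(-12\right) \frac{45}{2} \cdot 26 = \left(-270\right) 26 = -7020$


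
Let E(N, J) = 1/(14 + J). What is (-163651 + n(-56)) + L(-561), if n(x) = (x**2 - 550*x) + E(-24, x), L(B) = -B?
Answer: -5424469/42 ≈ -1.2915e+5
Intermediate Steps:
n(x) = x**2 + 1/(14 + x) - 550*x (n(x) = (x**2 - 550*x) + 1/(14 + x) = x**2 + 1/(14 + x) - 550*x)
(-163651 + n(-56)) + L(-561) = (-163651 + (1 - 56*(-550 - 56)*(14 - 56))/(14 - 56)) - 1*(-561) = (-163651 + (1 - 56*(-606)*(-42))/(-42)) + 561 = (-163651 - (1 - 1425312)/42) + 561 = (-163651 - 1/42*(-1425311)) + 561 = (-163651 + 1425311/42) + 561 = -5448031/42 + 561 = -5424469/42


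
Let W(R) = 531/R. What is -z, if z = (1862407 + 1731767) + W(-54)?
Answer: -21564985/6 ≈ -3.5942e+6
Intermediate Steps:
z = 21564985/6 (z = (1862407 + 1731767) + 531/(-54) = 3594174 + 531*(-1/54) = 3594174 - 59/6 = 21564985/6 ≈ 3.5942e+6)
-z = -1*21564985/6 = -21564985/6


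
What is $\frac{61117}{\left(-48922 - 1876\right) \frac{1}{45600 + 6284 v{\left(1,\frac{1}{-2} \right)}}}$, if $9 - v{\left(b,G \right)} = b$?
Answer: $- \frac{2929704512}{25399} \approx -1.1535 \cdot 10^{5}$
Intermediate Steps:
$v{\left(b,G \right)} = 9 - b$
$\frac{61117}{\left(-48922 - 1876\right) \frac{1}{45600 + 6284 v{\left(1,\frac{1}{-2} \right)}}} = \frac{61117}{\left(-48922 - 1876\right) \frac{1}{45600 + 6284 \left(9 - 1\right)}} = \frac{61117}{\left(-50798\right) \frac{1}{45600 + 6284 \left(9 - 1\right)}} = \frac{61117}{\left(-50798\right) \frac{1}{45600 + 6284 \cdot 8}} = \frac{61117}{\left(-50798\right) \frac{1}{45600 + 50272}} = \frac{61117}{\left(-50798\right) \frac{1}{95872}} = \frac{61117}{- \frac{25399}{47936}} = 61117 \left(- \frac{47936}{25399}\right) = - \frac{2929704512}{25399}$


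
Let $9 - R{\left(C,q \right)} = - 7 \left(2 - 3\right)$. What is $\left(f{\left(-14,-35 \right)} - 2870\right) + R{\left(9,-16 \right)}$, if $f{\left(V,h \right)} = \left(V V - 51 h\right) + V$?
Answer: $-901$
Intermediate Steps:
$f{\left(V,h \right)} = V + V^{2} - 51 h$ ($f{\left(V,h \right)} = \left(V^{2} - 51 h\right) + V = V + V^{2} - 51 h$)
$R{\left(C,q \right)} = 2$ ($R{\left(C,q \right)} = 9 - - 7 \left(2 - 3\right) = 9 - \left(-7\right) \left(-1\right) = 9 - 7 = 2$)
$\left(f{\left(-14,-35 \right)} - 2870\right) + R{\left(9,-16 \right)} = \left(\left(-14 + \left(-14\right)^{2} - -1785\right) - 2870\right) + 2 = \left(\left(-14 + 196 + 1785\right) - 2870\right) + 2 = \left(1967 - 2870\right) + 2 = -903 + 2 = -901$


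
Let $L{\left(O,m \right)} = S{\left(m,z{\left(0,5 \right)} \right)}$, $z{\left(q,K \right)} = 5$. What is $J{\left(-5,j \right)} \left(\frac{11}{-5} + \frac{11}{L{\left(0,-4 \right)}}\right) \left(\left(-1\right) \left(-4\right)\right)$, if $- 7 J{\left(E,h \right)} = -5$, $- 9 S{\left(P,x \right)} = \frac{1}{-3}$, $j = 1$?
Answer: $\frac{5896}{7} \approx 842.29$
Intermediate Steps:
$S{\left(P,x \right)} = \frac{1}{27}$ ($S{\left(P,x \right)} = - \frac{1}{9 \left(-3\right)} = \left(- \frac{1}{9}\right) \left(- \frac{1}{3}\right) = \frac{1}{27}$)
$L{\left(O,m \right)} = \frac{1}{27}$
$J{\left(E,h \right)} = \frac{5}{7}$ ($J{\left(E,h \right)} = \left(- \frac{1}{7}\right) \left(-5\right) = \frac{5}{7}$)
$J{\left(-5,j \right)} \left(\frac{11}{-5} + \frac{11}{L{\left(0,-4 \right)}}\right) \left(\left(-1\right) \left(-4\right)\right) = \frac{5 \left(\frac{11}{-5} + 11 \frac{1}{\frac{1}{27}}\right)}{7} \left(\left(-1\right) \left(-4\right)\right) = \frac{5 \left(11 \left(- \frac{1}{5}\right) + 11 \cdot 27\right)}{7} \cdot 4 = \frac{5 \left(- \frac{11}{5} + 297\right)}{7} \cdot 4 = \frac{5}{7} \cdot \frac{1474}{5} \cdot 4 = \frac{1474}{7} \cdot 4 = \frac{5896}{7}$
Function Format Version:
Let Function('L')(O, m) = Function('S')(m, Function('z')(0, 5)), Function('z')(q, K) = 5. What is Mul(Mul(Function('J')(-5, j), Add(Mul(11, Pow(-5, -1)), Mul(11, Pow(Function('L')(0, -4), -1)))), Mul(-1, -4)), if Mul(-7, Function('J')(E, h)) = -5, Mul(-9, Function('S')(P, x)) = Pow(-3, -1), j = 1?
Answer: Rational(5896, 7) ≈ 842.29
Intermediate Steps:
Function('S')(P, x) = Rational(1, 27) (Function('S')(P, x) = Mul(Rational(-1, 9), Pow(-3, -1)) = Mul(Rational(-1, 9), Rational(-1, 3)) = Rational(1, 27))
Function('L')(O, m) = Rational(1, 27)
Function('J')(E, h) = Rational(5, 7) (Function('J')(E, h) = Mul(Rational(-1, 7), -5) = Rational(5, 7))
Mul(Mul(Function('J')(-5, j), Add(Mul(11, Pow(-5, -1)), Mul(11, Pow(Function('L')(0, -4), -1)))), Mul(-1, -4)) = Mul(Mul(Rational(5, 7), Add(Mul(11, Pow(-5, -1)), Mul(11, Pow(Rational(1, 27), -1)))), Mul(-1, -4)) = Mul(Mul(Rational(5, 7), Add(Mul(11, Rational(-1, 5)), Mul(11, 27))), 4) = Mul(Mul(Rational(5, 7), Add(Rational(-11, 5), 297)), 4) = Mul(Mul(Rational(5, 7), Rational(1474, 5)), 4) = Mul(Rational(1474, 7), 4) = Rational(5896, 7)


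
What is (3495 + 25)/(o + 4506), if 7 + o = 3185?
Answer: 880/1921 ≈ 0.45809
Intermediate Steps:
o = 3178 (o = -7 + 3185 = 3178)
(3495 + 25)/(o + 4506) = (3495 + 25)/(3178 + 4506) = 3520/7684 = 3520*(1/7684) = 880/1921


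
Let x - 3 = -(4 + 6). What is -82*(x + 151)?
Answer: -11808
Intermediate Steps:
x = -7 (x = 3 - (4 + 6) = 3 - 1*10 = 3 - 10 = -7)
-82*(x + 151) = -82*(-7 + 151) = -82*144 = -11808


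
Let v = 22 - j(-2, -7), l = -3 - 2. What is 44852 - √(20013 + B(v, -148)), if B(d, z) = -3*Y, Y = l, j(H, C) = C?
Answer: 44852 - 2*√5007 ≈ 44711.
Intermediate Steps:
l = -5
Y = -5
v = 29 (v = 22 - 1*(-7) = 22 + 7 = 29)
B(d, z) = 15 (B(d, z) = -3*(-5) = 15)
44852 - √(20013 + B(v, -148)) = 44852 - √(20013 + 15) = 44852 - √20028 = 44852 - 2*√5007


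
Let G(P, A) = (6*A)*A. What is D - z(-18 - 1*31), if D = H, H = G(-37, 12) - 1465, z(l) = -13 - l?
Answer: -637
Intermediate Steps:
G(P, A) = 6*A²
H = -601 (H = 6*12² - 1465 = 6*144 - 1465 = 864 - 1465 = -601)
D = -601
D - z(-18 - 1*31) = -601 - (-13 - (-18 - 1*31)) = -601 - (-13 - (-18 - 31)) = -601 - (-13 - 1*(-49)) = -601 - (-13 + 49) = -601 - 1*36 = -601 - 36 = -637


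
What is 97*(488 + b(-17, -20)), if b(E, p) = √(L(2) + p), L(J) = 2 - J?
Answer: 47336 + 194*I*√5 ≈ 47336.0 + 433.8*I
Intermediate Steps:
b(E, p) = √p (b(E, p) = √((2 - 1*2) + p) = √((2 - 2) + p) = √(0 + p) = √p)
97*(488 + b(-17, -20)) = 97*(488 + √(-20)) = 97*(488 + 2*I*√5) = 47336 + 194*I*√5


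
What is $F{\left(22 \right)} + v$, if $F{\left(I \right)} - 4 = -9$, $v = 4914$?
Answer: $4909$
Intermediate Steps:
$F{\left(I \right)} = -5$ ($F{\left(I \right)} = 4 - 9 = -5$)
$F{\left(22 \right)} + v = -5 + 4914 = 4909$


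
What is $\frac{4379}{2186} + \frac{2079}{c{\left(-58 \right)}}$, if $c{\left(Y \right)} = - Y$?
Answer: $\frac{1199669}{31697} \approx 37.848$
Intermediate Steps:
$\frac{4379}{2186} + \frac{2079}{c{\left(-58 \right)}} = \frac{4379}{2186} + \frac{2079}{\left(-1\right) \left(-58\right)} = 4379 \cdot \frac{1}{2186} + \frac{2079}{58} = \frac{4379}{2186} + 2079 \cdot \frac{1}{58} = \frac{4379}{2186} + \frac{2079}{58} = \frac{1199669}{31697}$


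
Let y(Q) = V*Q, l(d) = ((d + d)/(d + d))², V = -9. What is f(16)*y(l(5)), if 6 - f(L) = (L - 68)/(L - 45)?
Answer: -1098/29 ≈ -37.862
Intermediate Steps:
f(L) = 6 - (-68 + L)/(-45 + L) (f(L) = 6 - (L - 68)/(L - 45) = 6 - (-68 + L)/(-45 + L))
l(d) = 1 (l(d) = ((2*d)/((2*d)))² = ((2*d)*(1/(2*d)))² = 1² = 1)
y(Q) = -9*Q
f(16)*y(l(5)) = ((-202 + 5*16)/(-45 + 16))*(-9*1) = ((-202 + 80)/(-29))*(-9) = -1/29*(-122)*(-9) = (122/29)*(-9) = -1098/29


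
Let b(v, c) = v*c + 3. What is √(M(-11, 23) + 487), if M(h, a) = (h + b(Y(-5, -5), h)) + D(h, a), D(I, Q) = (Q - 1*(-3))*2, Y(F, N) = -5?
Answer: √586 ≈ 24.207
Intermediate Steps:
D(I, Q) = 6 + 2*Q (D(I, Q) = (Q + 3)*2 = (3 + Q)*2 = 6 + 2*Q)
b(v, c) = 3 + c*v (b(v, c) = c*v + 3 = 3 + c*v)
M(h, a) = 9 - 4*h + 2*a (M(h, a) = (h + (3 + h*(-5))) + (6 + 2*a) = (h + (3 - 5*h)) + (6 + 2*a) = (3 - 4*h) + (6 + 2*a) = 9 - 4*h + 2*a)
√(M(-11, 23) + 487) = √((9 - 4*(-11) + 2*23) + 487) = √((9 + 44 + 46) + 487) = √(99 + 487) = √586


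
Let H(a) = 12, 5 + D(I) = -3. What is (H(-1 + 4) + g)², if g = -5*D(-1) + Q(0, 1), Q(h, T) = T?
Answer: 2809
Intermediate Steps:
D(I) = -8 (D(I) = -5 - 3 = -8)
g = 41 (g = -5*(-8) + 1 = 40 + 1 = 41)
(H(-1 + 4) + g)² = (12 + 41)² = 53² = 2809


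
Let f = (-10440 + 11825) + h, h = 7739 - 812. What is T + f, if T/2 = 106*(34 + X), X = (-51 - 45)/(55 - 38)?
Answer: 243488/17 ≈ 14323.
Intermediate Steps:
h = 6927
X = -96/17 ≈ -5.6471
f = 8312 (f = (-10440 + 11825) + 6927 = 1385 + 6927 = 8312)
T = 102184/17 (T = 2*(106*(34 - 96/17)) = 2*(106*(482/17)) = 2*(51092/17) = 102184/17 ≈ 6010.8)
T + f = 102184/17 + 8312 = 243488/17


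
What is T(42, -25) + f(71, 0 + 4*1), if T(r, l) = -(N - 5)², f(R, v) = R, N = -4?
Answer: -10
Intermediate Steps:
T(r, l) = -81 (T(r, l) = -(-4 - 5)² = -1*(-9)² = -1*81 = -81)
T(42, -25) + f(71, 0 + 4*1) = -81 + 71 = -10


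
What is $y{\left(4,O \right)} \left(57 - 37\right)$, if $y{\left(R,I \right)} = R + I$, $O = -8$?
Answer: $-80$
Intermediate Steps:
$y{\left(R,I \right)} = I + R$
$y{\left(4,O \right)} \left(57 - 37\right) = \left(-8 + 4\right) \left(57 - 37\right) = \left(-4\right) 20 = -80$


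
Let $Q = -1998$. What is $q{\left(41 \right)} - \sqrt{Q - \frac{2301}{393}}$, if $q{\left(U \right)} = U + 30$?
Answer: $71 - \frac{i \sqrt{34388155}}{131} \approx 71.0 - 44.764 i$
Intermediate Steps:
$q{\left(U \right)} = 30 + U$
$q{\left(41 \right)} - \sqrt{Q - \frac{2301}{393}} = \left(30 + 41\right) - \sqrt{-1998 - \frac{2301}{393}} = 71 - \sqrt{-1998 - \frac{767}{131}} = 71 - \sqrt{- \frac{262505}{131}} = 71 - \frac{i \sqrt{34388155}}{131}$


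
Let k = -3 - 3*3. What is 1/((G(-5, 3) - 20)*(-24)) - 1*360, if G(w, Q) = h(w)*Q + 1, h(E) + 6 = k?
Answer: -630719/1752 ≈ -360.00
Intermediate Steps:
k = -12 (k = -3 - 9 = -12)
h(E) = -18 (h(E) = -6 - 12 = -18)
G(w, Q) = 1 - 18*Q (G(w, Q) = -18*Q + 1 = 1 - 18*Q)
1/((G(-5, 3) - 20)*(-24)) - 1*360 = 1/(((1 - 18*3) - 20)*(-24)) - 1*360 = 1/(((1 - 54) - 20)*(-24)) - 360 = 1/((-53 - 20)*(-24)) - 360 = 1/(-73*(-24)) - 360 = 1/1752 - 360 = -630719/1752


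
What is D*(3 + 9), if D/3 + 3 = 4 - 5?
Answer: -144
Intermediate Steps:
D = -12 (D = -9 + 3*(4 - 5) = -9 + 3*(-1) = -9 - 3 = -12)
D*(3 + 9) = -12*(3 + 9) = -12*12 = -144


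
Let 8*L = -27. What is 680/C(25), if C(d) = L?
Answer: -5440/27 ≈ -201.48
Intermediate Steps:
L = -27/8 (L = (⅛)*(-27) = -27/8 ≈ -3.3750)
C(d) = -27/8
680/C(25) = 680/(-27/8) = 680*(-8/27) = -5440/27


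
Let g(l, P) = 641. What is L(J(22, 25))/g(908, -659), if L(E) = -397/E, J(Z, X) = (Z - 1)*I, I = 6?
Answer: -397/80766 ≈ -0.0049154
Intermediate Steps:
J(Z, X) = -6 + 6*Z (J(Z, X) = (Z - 1)*6 = (-1 + Z)*6 = -6 + 6*Z)
L(J(22, 25))/g(908, -659) = -397/(-6 + 6*22)/641 = -397/(-6 + 132)*(1/641) = -397/126*(1/641) = -397*1/126*(1/641) = -397/126*1/641 = -397/80766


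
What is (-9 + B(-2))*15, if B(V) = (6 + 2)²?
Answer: 825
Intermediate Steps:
B(V) = 64 (B(V) = 8² = 64)
(-9 + B(-2))*15 = (-9 + 64)*15 = 55*15 = 825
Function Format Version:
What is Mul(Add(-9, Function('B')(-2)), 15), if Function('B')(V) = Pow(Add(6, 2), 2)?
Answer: 825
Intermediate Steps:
Function('B')(V) = 64 (Function('B')(V) = Pow(8, 2) = 64)
Mul(Add(-9, Function('B')(-2)), 15) = Mul(Add(-9, 64), 15) = Mul(55, 15) = 825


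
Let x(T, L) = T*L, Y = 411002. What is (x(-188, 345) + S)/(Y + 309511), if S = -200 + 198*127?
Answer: -39914/720513 ≈ -0.055397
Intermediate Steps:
x(T, L) = L*T
S = 24946 (S = -200 + 25146 = 24946)
(x(-188, 345) + S)/(Y + 309511) = (345*(-188) + 24946)/(411002 + 309511) = (-64860 + 24946)/720513 = -39914*1/720513 = -39914/720513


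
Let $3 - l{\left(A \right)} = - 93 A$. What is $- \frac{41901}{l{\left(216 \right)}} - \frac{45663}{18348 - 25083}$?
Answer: $\frac{70579122}{15034765} \approx 4.6944$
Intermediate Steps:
$l{\left(A \right)} = 3 + 93 A$ ($l{\left(A \right)} = 3 - - 93 A = 3 + 93 A$)
$- \frac{41901}{l{\left(216 \right)}} - \frac{45663}{18348 - 25083} = - \frac{41901}{3 + 93 \cdot 216} - \frac{45663}{18348 - 25083} = - \frac{41901}{3 + 20088} - \frac{45663}{-6735} = - \frac{41901}{20091} - - \frac{15221}{2245} = \left(-41901\right) \frac{1}{20091} + \frac{15221}{2245} = - \frac{13967}{6697} + \frac{15221}{2245} = \frac{70579122}{15034765}$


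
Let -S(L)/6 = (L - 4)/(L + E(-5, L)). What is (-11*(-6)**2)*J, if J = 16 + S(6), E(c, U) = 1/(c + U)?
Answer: -39600/7 ≈ -5657.1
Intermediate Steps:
E(c, U) = 1/(U + c)
S(L) = -6*(-4 + L)/(L + 1/(-5 + L)) (S(L) = -6*(L - 4)/(L + 1/(L - 5)) = -6*(-4 + L)/(L + 1/(-5 + L)))
J = 100/7 (J = 16 - 6*(-5 + 6)*(-4 + 6)/(1 + 6*(-5 + 6)) = 16 - 6*1*2/(1 + 6*1) = 16 - 6*1*2/(1 + 6) = 16 - 6*1*2/7 = 16 - 6*1/7*1*2 = 16 - 12/7 = 100/7 ≈ 14.286)
(-11*(-6)**2)*J = -11*(-6)**2*(100/7) = -11*36*(100/7) = -396*100/7 = -39600/7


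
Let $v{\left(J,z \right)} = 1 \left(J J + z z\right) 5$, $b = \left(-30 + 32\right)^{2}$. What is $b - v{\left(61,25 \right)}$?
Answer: $-21726$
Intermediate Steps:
$b = 4$ ($b = 2^{2} = 4$)
$v{\left(J,z \right)} = 5 J^{2} + 5 z^{2}$ ($v{\left(J,z \right)} = 1 \left(J^{2} + z^{2}\right) 5 = \left(J^{2} + z^{2}\right) 5 = 5 J^{2} + 5 z^{2}$)
$b - v{\left(61,25 \right)} = 4 - \left(5 \cdot 61^{2} + 5 \cdot 25^{2}\right) = 4 - \left(5 \cdot 3721 + 5 \cdot 625\right) = 4 - \left(18605 + 3125\right) = 4 - 21730 = -21726$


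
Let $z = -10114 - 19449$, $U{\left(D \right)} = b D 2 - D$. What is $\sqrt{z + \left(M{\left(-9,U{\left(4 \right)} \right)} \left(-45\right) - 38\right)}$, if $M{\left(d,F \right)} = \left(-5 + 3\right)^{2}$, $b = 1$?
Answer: $3 i \sqrt{3309} \approx 172.57 i$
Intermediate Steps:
$U{\left(D \right)} = D$ ($U{\left(D \right)} = 1 D 2 - D = D 2 - D = 2 D - D = D$)
$M{\left(d,F \right)} = 4$ ($M{\left(d,F \right)} = \left(-2\right)^{2} = 4$)
$z = -29563$ ($z = -10114 - 19449 = -29563$)
$\sqrt{z + \left(M{\left(-9,U{\left(4 \right)} \right)} \left(-45\right) - 38\right)} = \sqrt{-29563 + \left(4 \left(-45\right) - 38\right)} = \sqrt{-29563 - 218} = \sqrt{-29781} = 3 i \sqrt{3309}$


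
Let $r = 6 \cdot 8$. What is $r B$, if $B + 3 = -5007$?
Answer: $-240480$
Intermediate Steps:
$B = -5010$ ($B = -3 - 5007 = -5010$)
$r = 48$
$r B = 48 \left(-5010\right) = -240480$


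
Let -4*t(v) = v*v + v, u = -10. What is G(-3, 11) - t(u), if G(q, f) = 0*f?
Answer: 45/2 ≈ 22.500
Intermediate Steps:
G(q, f) = 0
t(v) = -v/4 - v²/4 (t(v) = -(v*v + v)/4 = -(v² + v)/4 = -(v + v²)/4 = -v/4 - v²/4)
G(-3, 11) - t(u) = 0 - (-1)*(-10)*(1 - 10)/4 = 0 - (-1)*(-10)*(-9)/4 = 0 - 1*(-45/2) = 0 + 45/2 = 45/2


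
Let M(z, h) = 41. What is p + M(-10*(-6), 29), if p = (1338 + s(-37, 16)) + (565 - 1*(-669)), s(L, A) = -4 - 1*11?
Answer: 2598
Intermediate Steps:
s(L, A) = -15 (s(L, A) = -4 - 11 = -15)
p = 2557 (p = (1338 - 15) + (565 - 1*(-669)) = 1323 + (565 + 669) = 1323 + 1234 = 2557)
p + M(-10*(-6), 29) = 2557 + 41 = 2598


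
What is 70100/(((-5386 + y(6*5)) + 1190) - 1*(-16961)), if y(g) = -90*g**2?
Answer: -14020/13647 ≈ -1.0273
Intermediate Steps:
70100/(((-5386 + y(6*5)) + 1190) - 1*(-16961)) = 70100/(((-5386 - 90*(6*5)**2) + 1190) - 1*(-16961)) = 70100/(((-5386 - 90*30**2) + 1190) + 16961) = 70100/(((-5386 - 90*900) + 1190) + 16961) = 70100/(((-5386 - 81000) + 1190) + 16961) = 70100/((-86386 + 1190) + 16961) = 70100/(-85196 + 16961) = 70100/(-68235) = 70100*(-1/68235) = -14020/13647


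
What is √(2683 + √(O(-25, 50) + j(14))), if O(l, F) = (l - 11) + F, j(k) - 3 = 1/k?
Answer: √(525868 + 14*√3346)/14 ≈ 51.838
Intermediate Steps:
j(k) = 3 + 1/k
O(l, F) = -11 + F + l (O(l, F) = (-11 + l) + F = -11 + F + l)
√(2683 + √(O(-25, 50) + j(14))) = √(2683 + √((-11 + 50 - 25) + (3 + 1/14))) = √(2683 + √(14 + (3 + 1/14))) = √(2683 + √(14 + 43/14)) = √(2683 + √(239/14)) = √(2683 + √3346/14)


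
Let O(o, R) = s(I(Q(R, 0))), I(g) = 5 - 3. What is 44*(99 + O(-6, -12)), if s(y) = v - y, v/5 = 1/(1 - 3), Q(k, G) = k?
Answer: 4158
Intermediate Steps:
v = -5/2 (v = 5/(1 - 3) = 5/(-2) = 5*(-1/2) = -5/2 ≈ -2.5000)
I(g) = 2
s(y) = -5/2 - y
O(o, R) = -9/2 (O(o, R) = -5/2 - 1*2 = -5/2 - 2 = -9/2)
44*(99 + O(-6, -12)) = 44*(99 - 9/2) = 44*(189/2) = 4158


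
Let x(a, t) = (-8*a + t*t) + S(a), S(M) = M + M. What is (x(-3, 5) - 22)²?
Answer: 441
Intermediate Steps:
S(M) = 2*M
x(a, t) = t² - 6*a (x(a, t) = (-8*a + t*t) + 2*a = (-8*a + t²) + 2*a = (t² - 8*a) + 2*a = t² - 6*a)
(x(-3, 5) - 22)² = ((5² - 6*(-3)) - 22)² = ((25 + 18) - 22)² = (43 - 22)² = 21² = 441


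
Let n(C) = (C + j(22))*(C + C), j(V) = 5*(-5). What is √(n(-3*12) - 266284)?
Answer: 2*I*√65473 ≈ 511.75*I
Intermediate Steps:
j(V) = -25
n(C) = 2*C*(-25 + C) (n(C) = (C - 25)*(C + C) = (-25 + C)*(2*C) = 2*C*(-25 + C))
√(n(-3*12) - 266284) = √(2*(-3*12)*(-25 - 3*12) - 266284) = √(2*(-36)*(-25 - 36) - 266284) = √(2*(-36)*(-61) - 266284) = √(4392 - 266284) = √(-261892) = 2*I*√65473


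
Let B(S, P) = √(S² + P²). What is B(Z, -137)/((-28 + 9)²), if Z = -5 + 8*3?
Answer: √19130/361 ≈ 0.38313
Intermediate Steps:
Z = 19 (Z = -5 + 24 = 19)
B(S, P) = √(P² + S²)
B(Z, -137)/((-28 + 9)²) = √((-137)² + 19²)/((-28 + 9)²) = √(18769 + 361)/((-19)²) = √19130/361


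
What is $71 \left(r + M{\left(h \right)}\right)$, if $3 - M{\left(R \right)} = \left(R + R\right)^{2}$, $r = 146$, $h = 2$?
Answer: $9443$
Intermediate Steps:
$M{\left(R \right)} = 3 - 4 R^{2}$ ($M{\left(R \right)} = 3 - \left(R + R\right)^{2} = 3 - \left(2 R\right)^{2} = 3 - 4 R^{2}$)
$71 \left(r + M{\left(h \right)}\right) = 71 \left(146 + \left(3 - 4 \cdot 2^{2}\right)\right) = 71 \left(146 + \left(3 - 16\right)\right) = 71 \left(146 - 13\right) = 71 \cdot 133 = 9443$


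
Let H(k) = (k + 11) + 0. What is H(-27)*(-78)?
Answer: 1248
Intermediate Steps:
H(k) = 11 + k (H(k) = (11 + k) + 0 = 11 + k)
H(-27)*(-78) = (11 - 27)*(-78) = -16*(-78) = 1248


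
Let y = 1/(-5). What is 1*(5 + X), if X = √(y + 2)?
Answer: 5 + 3*√5/5 ≈ 6.3416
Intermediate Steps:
y = -⅕ ≈ -0.20000
X = 3*√5/5 (X = √(-⅕ + 2) = √(9/5) = 3*√5/5 ≈ 1.3416)
1*(5 + X) = 1*(5 + 3*√5/5) = 5 + 3*√5/5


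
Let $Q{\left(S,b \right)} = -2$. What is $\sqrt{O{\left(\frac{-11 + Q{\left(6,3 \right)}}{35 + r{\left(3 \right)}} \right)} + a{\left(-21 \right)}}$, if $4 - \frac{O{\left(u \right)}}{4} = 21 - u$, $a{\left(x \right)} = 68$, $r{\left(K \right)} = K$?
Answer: $\frac{i \sqrt{494}}{19} \approx 1.1698 i$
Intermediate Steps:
$O{\left(u \right)} = -68 + 4 u$ ($O{\left(u \right)} = 16 - 4 \left(21 - u\right) = 16 + \left(-84 + 4 u\right) = -68 + 4 u$)
$\sqrt{O{\left(\frac{-11 + Q{\left(6,3 \right)}}{35 + r{\left(3 \right)}} \right)} + a{\left(-21 \right)}} = \sqrt{\left(-68 + 4 \frac{-11 - 2}{35 + 3}\right) + 68} = \sqrt{\left(-68 + 4 \left(- \frac{13}{38}\right)\right) + 68} = \sqrt{\left(-68 - \frac{26}{19}\right) + 68} = \sqrt{- \frac{1318}{19} + 68} = \sqrt{- \frac{26}{19}} = \frac{i \sqrt{494}}{19}$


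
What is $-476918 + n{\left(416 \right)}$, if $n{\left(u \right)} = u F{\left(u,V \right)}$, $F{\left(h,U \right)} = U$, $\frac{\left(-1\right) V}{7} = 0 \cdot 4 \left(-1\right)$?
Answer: $-476918$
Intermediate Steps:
$V = 0$ ($V = - 7 \cdot 0 \cdot 4 \left(-1\right) = - 7 \cdot 0 \left(-1\right) = \left(-7\right) 0 = 0$)
$n{\left(u \right)} = 0$ ($n{\left(u \right)} = u 0 = 0$)
$-476918 + n{\left(416 \right)} = -476918 + 0 = -476918$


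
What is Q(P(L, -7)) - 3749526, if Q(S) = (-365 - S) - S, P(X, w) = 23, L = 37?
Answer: -3749937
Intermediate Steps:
Q(S) = -365 - 2*S
Q(P(L, -7)) - 3749526 = (-365 - 2*23) - 3749526 = (-365 - 46) - 3749526 = -411 - 3749526 = -3749937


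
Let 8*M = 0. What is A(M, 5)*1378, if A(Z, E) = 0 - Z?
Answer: 0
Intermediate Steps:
M = 0 (M = (⅛)*0 = 0)
A(Z, E) = -Z
A(M, 5)*1378 = -1*0*1378 = 0*1378 = 0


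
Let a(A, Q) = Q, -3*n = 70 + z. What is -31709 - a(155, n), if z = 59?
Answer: -31666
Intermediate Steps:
n = -43 (n = -(70 + 59)/3 = -⅓*129 = -43)
-31709 - a(155, n) = -31709 - 1*(-43) = -31709 + 43 = -31666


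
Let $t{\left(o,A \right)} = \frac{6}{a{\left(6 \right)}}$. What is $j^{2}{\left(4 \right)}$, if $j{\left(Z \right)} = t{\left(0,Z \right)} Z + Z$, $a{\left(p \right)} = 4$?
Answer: $100$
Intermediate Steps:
$t{\left(o,A \right)} = \frac{3}{2}$ ($t{\left(o,A \right)} = \frac{6}{4} = 6 \cdot \frac{1}{4} = \frac{3}{2}$)
$j{\left(Z \right)} = \frac{5 Z}{2}$ ($j{\left(Z \right)} = \frac{3 Z}{2} + Z = \frac{5 Z}{2}$)
$j^{2}{\left(4 \right)} = \left(\frac{5}{2} \cdot 4\right)^{2} = 10^{2} = 100$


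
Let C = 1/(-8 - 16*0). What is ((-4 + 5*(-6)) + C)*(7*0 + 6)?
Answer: -819/4 ≈ -204.75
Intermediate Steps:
C = -1/8 (C = 1/(-8 + 0) = 1/(-8) = -1/8 ≈ -0.12500)
((-4 + 5*(-6)) + C)*(7*0 + 6) = ((-4 + 5*(-6)) - 1/8)*(7*0 + 6) = ((-4 - 30) - 1/8)*(0 + 6) = (-34 - 1/8)*6 = -273/8*6 = -819/4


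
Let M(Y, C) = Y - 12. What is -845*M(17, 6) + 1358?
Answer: -2867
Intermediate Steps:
M(Y, C) = -12 + Y
-845*M(17, 6) + 1358 = -845*(-12 + 17) + 1358 = -845*5 + 1358 = -4225 + 1358 = -2867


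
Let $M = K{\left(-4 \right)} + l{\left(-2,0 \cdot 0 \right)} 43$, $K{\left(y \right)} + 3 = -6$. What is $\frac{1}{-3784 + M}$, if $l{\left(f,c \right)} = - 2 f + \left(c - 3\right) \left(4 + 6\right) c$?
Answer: $- \frac{1}{3621} \approx -0.00027617$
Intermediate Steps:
$l{\left(f,c \right)} = - 2 f + c \left(-30 + 10 c\right)$ ($l{\left(f,c \right)} = - 2 f + \left(-3 + c\right) 10 c = - 2 f + \left(-30 + 10 c\right) c = - 2 f + c \left(-30 + 10 c\right)$)
$K{\left(y \right)} = -9$ ($K{\left(y \right)} = -3 - 6 = -9$)
$M = 163$ ($M = -9 + \left(- 30 \cdot 0 \cdot 0 - -4 + 10 \left(0 \cdot 0\right)^{2}\right) 43 = -9 + \left(\left(-30\right) 0 + 4 + 10 \cdot 0^{2}\right) 43 = -9 + \left(0 + 4 + 10 \cdot 0\right) 43 = -9 + \left(0 + 4 + 0\right) 43 = -9 + 4 \cdot 43 = -9 + 172 = 163$)
$\frac{1}{-3784 + M} = \frac{1}{-3784 + 163} = \frac{1}{-3621} = - \frac{1}{3621}$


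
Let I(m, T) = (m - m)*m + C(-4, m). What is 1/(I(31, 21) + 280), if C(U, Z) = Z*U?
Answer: 1/156 ≈ 0.0064103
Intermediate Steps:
C(U, Z) = U*Z
I(m, T) = -4*m (I(m, T) = (m - m)*m - 4*m = 0*m - 4*m = 0 - 4*m = -4*m)
1/(I(31, 21) + 280) = 1/(-4*31 + 280) = 1/(-124 + 280) = 1/156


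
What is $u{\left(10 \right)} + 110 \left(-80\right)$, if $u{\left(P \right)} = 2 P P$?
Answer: $-8600$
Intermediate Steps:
$u{\left(P \right)} = 2 P^{2}$
$u{\left(10 \right)} + 110 \left(-80\right) = 2 \cdot 10^{2} + 110 \left(-80\right) = 2 \cdot 100 - 8800 = 200 - 8800 = -8600$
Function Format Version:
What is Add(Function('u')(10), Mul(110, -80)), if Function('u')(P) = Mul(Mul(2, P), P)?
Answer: -8600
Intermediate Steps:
Function('u')(P) = Mul(2, Pow(P, 2))
Add(Function('u')(10), Mul(110, -80)) = Add(Mul(2, Pow(10, 2)), Mul(110, -80)) = Add(Mul(2, 100), -8800) = Add(200, -8800) = -8600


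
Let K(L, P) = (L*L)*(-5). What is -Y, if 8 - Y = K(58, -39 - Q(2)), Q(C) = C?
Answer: -16828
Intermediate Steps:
K(L, P) = -5*L² (K(L, P) = L²*(-5) = -5*L²)
Y = 16828 (Y = 8 - (-5)*58² = 8 - (-5)*3364 = 8 - 1*(-16820) = 8 + 16820 = 16828)
-Y = -1*16828 = -16828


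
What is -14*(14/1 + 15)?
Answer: -406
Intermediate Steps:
-14*(14/1 + 15) = -14*(14*1 + 15) = -14*(14 + 15) = -14*29 = -406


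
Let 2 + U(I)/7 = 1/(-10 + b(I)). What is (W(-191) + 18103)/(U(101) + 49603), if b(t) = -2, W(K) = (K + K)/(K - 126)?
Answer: 68868396/188634337 ≈ 0.36509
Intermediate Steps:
W(K) = 2*K/(-126 + K) (W(K) = (2*K)/(-126 + K) = 2*K/(-126 + K))
U(I) = -175/12 (U(I) = -14 + 7/(-10 - 2) = -14 + 7/(-12) = -14 + 7*(-1/12) = -14 - 7/12 = -175/12)
(W(-191) + 18103)/(U(101) + 49603) = (2*(-191)/(-126 - 191) + 18103)/(-175/12 + 49603) = (2*(-191)/(-317) + 18103)/(595061/12) = (2*(-191)*(-1/317) + 18103)*(12/595061) = (382/317 + 18103)*(12/595061) = (5739033/317)*(12/595061) = 68868396/188634337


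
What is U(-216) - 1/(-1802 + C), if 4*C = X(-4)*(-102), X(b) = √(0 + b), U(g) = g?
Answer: -41291534/191165 - 3*I/191165 ≈ -216.0 - 1.5693e-5*I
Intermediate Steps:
X(b) = √b
C = -51*I (C = (√(-4)*(-102))/4 = ((2*I)*(-102))/4 = (-204*I)/4 = -51*I ≈ -51.0*I)
U(-216) - 1/(-1802 + C) = -216 - 1/(-1802 - 51*I) = -216 - (-1802 + 51*I)/3249805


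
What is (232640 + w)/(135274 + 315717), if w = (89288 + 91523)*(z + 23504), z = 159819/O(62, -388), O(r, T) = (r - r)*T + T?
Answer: 1620108547783/174984508 ≈ 9258.6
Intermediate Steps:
O(r, T) = T (O(r, T) = 0*T + T = 0 + T = T)
z = -159819/388 (z = 159819/(-388) = 159819*(-1/388) = -159819/388 ≈ -411.90)
w = 1620018283463/388 (w = (89288 + 91523)*(-159819/388 + 23504) = 180811*(8959733/388) = 1620018283463/388 ≈ 4.1753e+9)
(232640 + w)/(135274 + 315717) = (232640 + 1620018283463/388)/(135274 + 315717) = (1620108547783/388)/450991 = (1620108547783/388)*(1/450991) = 1620108547783/174984508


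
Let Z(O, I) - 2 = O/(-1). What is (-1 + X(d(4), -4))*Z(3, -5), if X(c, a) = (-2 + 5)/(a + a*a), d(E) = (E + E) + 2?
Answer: ¾ ≈ 0.75000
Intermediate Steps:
d(E) = 2 + 2*E (d(E) = 2*E + 2 = 2 + 2*E)
Z(O, I) = 2 - O (Z(O, I) = 2 + O/(-1) = 2 + O*(-1) = 2 - O)
X(c, a) = 3/(a + a²)
(-1 + X(d(4), -4))*Z(3, -5) = (-1 + 3/(-4*(1 - 4)))*(2 - 1*3) = (-1 + 3*(-¼)/(-3))*(2 - 3) = (-1 + 3*(-¼)*(-⅓))*(-1) = (-1 + ¼)*(-1) = -¾*(-1) = ¾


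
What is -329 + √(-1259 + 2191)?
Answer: -329 + 2*√233 ≈ -298.47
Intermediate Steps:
-329 + √(-1259 + 2191) = -329 + √932 = -329 + 2*√233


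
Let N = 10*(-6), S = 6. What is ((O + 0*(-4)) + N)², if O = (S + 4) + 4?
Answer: 2116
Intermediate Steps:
O = 14 (O = (6 + 4) + 4 = 10 + 4 = 14)
N = -60
((O + 0*(-4)) + N)² = ((14 + 0*(-4)) - 60)² = ((14 + 0) - 60)² = (14 - 60)² = (-46)² = 2116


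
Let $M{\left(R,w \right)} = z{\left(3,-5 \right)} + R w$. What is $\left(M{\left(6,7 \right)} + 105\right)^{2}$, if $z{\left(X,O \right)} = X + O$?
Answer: $21025$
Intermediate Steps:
$z{\left(X,O \right)} = O + X$
$M{\left(R,w \right)} = -2 + R w$ ($M{\left(R,w \right)} = \left(-5 + 3\right) + R w = -2 + R w$)
$\left(M{\left(6,7 \right)} + 105\right)^{2} = \left(\left(-2 + 6 \cdot 7\right) + 105\right)^{2} = \left(\left(-2 + 42\right) + 105\right)^{2} = \left(40 + 105\right)^{2} = 145^{2} = 21025$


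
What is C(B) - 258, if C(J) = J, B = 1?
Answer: -257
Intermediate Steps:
C(B) - 258 = 1 - 258 = -257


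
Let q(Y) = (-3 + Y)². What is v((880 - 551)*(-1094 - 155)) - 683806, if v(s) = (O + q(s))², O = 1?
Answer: 28513204429318249201923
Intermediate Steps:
v(s) = (1 + (-3 + s)²)²
v((880 - 551)*(-1094 - 155)) - 683806 = (1 + (-3 + (880 - 551)*(-1094 - 155))²)² - 683806 = (1 + (-3 + 329*(-1249))²)² - 683806 = (1 + (-3 - 410921)²)² - 683806 = (1 + (-410924)²)² - 683806 = (1 + 168858533776)² - 683806 = 168858533777² - 683806 = 28513204429318249885729 - 683806 = 28513204429318249201923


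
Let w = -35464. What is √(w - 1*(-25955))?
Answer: I*√9509 ≈ 97.514*I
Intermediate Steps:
√(w - 1*(-25955)) = √(-35464 - 1*(-25955)) = √(-35464 + 25955) = √(-9509) = I*√9509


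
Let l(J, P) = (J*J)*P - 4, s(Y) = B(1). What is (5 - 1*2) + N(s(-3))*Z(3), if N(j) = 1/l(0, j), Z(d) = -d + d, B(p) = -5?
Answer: 3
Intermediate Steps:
s(Y) = -5
Z(d) = 0
l(J, P) = -4 + P*J² (l(J, P) = J²*P - 4 = P*J² - 4 = -4 + P*J²)
N(j) = -¼ (N(j) = 1/(-4 + j*0²) = 1/(-4 + j*0) = 1/(-4 + 0) = 1/(-4) = -¼)
(5 - 1*2) + N(s(-3))*Z(3) = (5 - 1*2) - ¼*0 = (5 - 2) + 0 = 3 + 0 = 3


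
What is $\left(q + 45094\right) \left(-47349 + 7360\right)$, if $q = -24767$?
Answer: $-812856403$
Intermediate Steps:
$\left(q + 45094\right) \left(-47349 + 7360\right) = \left(-24767 + 45094\right) \left(-47349 + 7360\right) = 20327 \left(-39989\right) = -812856403$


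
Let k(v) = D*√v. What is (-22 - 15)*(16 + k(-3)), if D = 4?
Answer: -592 - 148*I*√3 ≈ -592.0 - 256.34*I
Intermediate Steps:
k(v) = 4*√v
(-22 - 15)*(16 + k(-3)) = (-22 - 15)*(16 + 4*√(-3)) = -37*(16 + 4*(I*√3)) = -37*(16 + 4*I*√3) = -592 - 148*I*√3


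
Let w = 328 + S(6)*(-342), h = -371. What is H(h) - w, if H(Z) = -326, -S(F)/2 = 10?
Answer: -7494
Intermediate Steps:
S(F) = -20 (S(F) = -2*10 = -20)
w = 7168 (w = 328 - 20*(-342) = 328 + 6840 = 7168)
H(h) - w = -326 - 1*7168 = -326 - 7168 = -7494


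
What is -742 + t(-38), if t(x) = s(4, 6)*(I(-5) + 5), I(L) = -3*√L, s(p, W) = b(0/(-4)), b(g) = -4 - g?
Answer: -762 + 12*I*√5 ≈ -762.0 + 26.833*I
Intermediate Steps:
s(p, W) = -4 (s(p, W) = -4 - 0/(-4) = -4 - 0*(-1)/4 = -4 - 1*0 = -4 + 0 = -4)
t(x) = -20 + 12*I*√5 (t(x) = -4*(-3*I*√5 + 5) = -4*(5 - 3*I*√5) = -20 + 12*I*√5)
-742 + t(-38) = -742 + (-20 + 12*I*√5) = -762 + 12*I*√5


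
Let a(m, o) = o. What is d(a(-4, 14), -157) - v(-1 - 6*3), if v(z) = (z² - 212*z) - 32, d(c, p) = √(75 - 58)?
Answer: -4357 + √17 ≈ -4352.9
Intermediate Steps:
d(c, p) = √17
v(z) = -32 + z² - 212*z
d(a(-4, 14), -157) - v(-1 - 6*3) = √17 - (-32 + (-1 - 6*3)² - 212*(-1 - 6*3)) = √17 - (-32 + (-1 - 18)² - 212*(-1 - 18)) = √17 - (-32 + (-19)² - 212*(-19)) = √17 - (-32 + 361 + 4028) = √17 - 1*4357 = √17 - 4357 = -4357 + √17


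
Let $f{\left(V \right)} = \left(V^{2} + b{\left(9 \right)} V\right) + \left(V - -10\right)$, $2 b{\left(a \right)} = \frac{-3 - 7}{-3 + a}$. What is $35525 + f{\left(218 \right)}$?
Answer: $\frac{249286}{3} \approx 83095.0$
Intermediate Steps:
$b{\left(a \right)} = - \frac{5}{-3 + a}$ ($b{\left(a \right)} = \frac{\left(-3 - 7\right) \frac{1}{-3 + a}}{2} = \frac{\left(-10\right) \frac{1}{-3 + a}}{2} = - \frac{5}{-3 + a}$)
$f{\left(V \right)} = 10 + V^{2} + \frac{V}{6}$ ($f{\left(V \right)} = \left(V^{2} + - \frac{5}{-3 + 9} V\right) + \left(V - -10\right) = \left(V^{2} + - \frac{5}{6} V\right) + \left(V + 10\right) = \left(V^{2} + \left(-5\right) \frac{1}{6} V\right) + \left(10 + V\right) = \left(V^{2} - \frac{5 V}{6}\right) + \left(10 + V\right) = 10 + V^{2} + \frac{V}{6}$)
$35525 + f{\left(218 \right)} = 35525 + \left(10 + 218^{2} + \frac{1}{6} \cdot 218\right) = 35525 + \left(10 + 47524 + \frac{109}{3}\right) = 35525 + \frac{142711}{3} = \frac{249286}{3}$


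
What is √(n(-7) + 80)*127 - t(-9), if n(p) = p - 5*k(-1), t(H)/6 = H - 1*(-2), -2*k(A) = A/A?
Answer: 42 + 127*√302/2 ≈ 1145.5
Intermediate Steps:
k(A) = -½ (k(A) = -A/(2*A) = -½*1 = -½)
t(H) = 12 + 6*H (t(H) = 6*(H - 1*(-2)) = 6*(H + 2) = 6*(2 + H) = 12 + 6*H)
n(p) = 5/2 + p (n(p) = p - 5*(-½) = p + 5/2 = 5/2 + p)
√(n(-7) + 80)*127 - t(-9) = √((5/2 - 7) + 80)*127 - (12 + 6*(-9)) = √(-9/2 + 80)*127 - (12 - 54) = √(151/2)*127 - 1*(-42) = (√302/2)*127 + 42 = 127*√302/2 + 42 = 42 + 127*√302/2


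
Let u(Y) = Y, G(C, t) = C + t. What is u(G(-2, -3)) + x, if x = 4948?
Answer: 4943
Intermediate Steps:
u(G(-2, -3)) + x = (-2 - 3) + 4948 = -5 + 4948 = 4943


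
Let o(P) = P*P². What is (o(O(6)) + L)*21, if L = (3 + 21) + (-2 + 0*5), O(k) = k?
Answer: 4998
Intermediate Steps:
L = 22 (L = 24 + (-2 + 0) = 24 - 2 = 22)
o(P) = P³
(o(O(6)) + L)*21 = (6³ + 22)*21 = (216 + 22)*21 = 238*21 = 4998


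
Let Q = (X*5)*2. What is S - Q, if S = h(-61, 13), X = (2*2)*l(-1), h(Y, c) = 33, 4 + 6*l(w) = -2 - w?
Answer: 199/3 ≈ 66.333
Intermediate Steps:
l(w) = -1 - w/6 (l(w) = -⅔ + (-2 - w)/6 = -⅔ + (-⅓ - w/6) = -1 - w/6)
X = -10/3 (X = (2*2)*(-1 - ⅙*(-1)) = 4*(-1 + ⅙) = 4*(-⅚) = -10/3 ≈ -3.3333)
S = 33
Q = -100/3 (Q = -10/3*5*2 = -50/3*2 = -100/3 ≈ -33.333)
S - Q = 33 - 1*(-100/3) = 33 + 100/3 = 199/3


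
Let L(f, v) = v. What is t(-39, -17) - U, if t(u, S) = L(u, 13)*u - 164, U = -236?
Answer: -435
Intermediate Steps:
t(u, S) = -164 + 13*u (t(u, S) = 13*u - 164 = -164 + 13*u)
t(-39, -17) - U = (-164 + 13*(-39)) - 1*(-236) = (-164 - 507) + 236 = -671 + 236 = -435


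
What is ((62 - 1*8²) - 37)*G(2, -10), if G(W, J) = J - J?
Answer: 0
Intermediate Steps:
G(W, J) = 0
((62 - 1*8²) - 37)*G(2, -10) = ((62 - 1*8²) - 37)*0 = ((62 - 1*64) - 37)*0 = ((62 - 64) - 37)*0 = (-2 - 37)*0 = -39*0 = 0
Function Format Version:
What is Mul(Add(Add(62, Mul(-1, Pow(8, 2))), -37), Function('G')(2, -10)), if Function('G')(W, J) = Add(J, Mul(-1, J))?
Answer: 0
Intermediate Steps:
Function('G')(W, J) = 0
Mul(Add(Add(62, Mul(-1, Pow(8, 2))), -37), Function('G')(2, -10)) = Mul(Add(Add(62, Mul(-1, Pow(8, 2))), -37), 0) = Mul(Add(Add(62, Mul(-1, 64)), -37), 0) = Mul(Add(Add(62, -64), -37), 0) = Mul(Add(-2, -37), 0) = Mul(-39, 0) = 0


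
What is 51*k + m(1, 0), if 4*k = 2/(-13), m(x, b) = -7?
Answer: -233/26 ≈ -8.9615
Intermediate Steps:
k = -1/26 (k = (2/(-13))/4 = (2*(-1/13))/4 = (¼)*(-2/13) = -1/26 ≈ -0.038462)
51*k + m(1, 0) = 51*(-1/26) - 7 = -51/26 - 7 = -233/26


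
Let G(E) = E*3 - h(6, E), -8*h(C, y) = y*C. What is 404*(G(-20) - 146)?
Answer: -89284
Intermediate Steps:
h(C, y) = -C*y/8 (h(C, y) = -y*C/8 = -C*y/8)
G(E) = 15*E/4 (G(E) = E*3 - (-1)*6*E/8 = 3*E - (-3)*E/4 = 3*E + 3*E/4 = 15*E/4)
404*(G(-20) - 146) = 404*((15/4)*(-20) - 146) = 404*(-75 - 146) = 404*(-221) = -89284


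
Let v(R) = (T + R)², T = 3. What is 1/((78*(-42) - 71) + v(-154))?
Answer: 1/19454 ≈ 5.1403e-5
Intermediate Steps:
v(R) = (3 + R)²
1/((78*(-42) - 71) + v(-154)) = 1/((78*(-42) - 71) + (3 - 154)²) = 1/((-3276 - 71) + (-151)²) = 1/(-3347 + 22801) = 1/19454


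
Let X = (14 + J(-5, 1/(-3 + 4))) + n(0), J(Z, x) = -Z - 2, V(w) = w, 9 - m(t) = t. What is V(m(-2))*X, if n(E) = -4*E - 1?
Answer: 176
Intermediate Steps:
m(t) = 9 - t
n(E) = -1 - 4*E
J(Z, x) = -2 - Z
X = 16 (X = (14 + (-2 - 1*(-5))) + (-1 - 4*0) = (14 + (-2 + 5)) + (-1 + 0) = (14 + 3) - 1 = 17 - 1 = 16)
V(m(-2))*X = (9 - 1*(-2))*16 = (9 + 2)*16 = 11*16 = 176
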